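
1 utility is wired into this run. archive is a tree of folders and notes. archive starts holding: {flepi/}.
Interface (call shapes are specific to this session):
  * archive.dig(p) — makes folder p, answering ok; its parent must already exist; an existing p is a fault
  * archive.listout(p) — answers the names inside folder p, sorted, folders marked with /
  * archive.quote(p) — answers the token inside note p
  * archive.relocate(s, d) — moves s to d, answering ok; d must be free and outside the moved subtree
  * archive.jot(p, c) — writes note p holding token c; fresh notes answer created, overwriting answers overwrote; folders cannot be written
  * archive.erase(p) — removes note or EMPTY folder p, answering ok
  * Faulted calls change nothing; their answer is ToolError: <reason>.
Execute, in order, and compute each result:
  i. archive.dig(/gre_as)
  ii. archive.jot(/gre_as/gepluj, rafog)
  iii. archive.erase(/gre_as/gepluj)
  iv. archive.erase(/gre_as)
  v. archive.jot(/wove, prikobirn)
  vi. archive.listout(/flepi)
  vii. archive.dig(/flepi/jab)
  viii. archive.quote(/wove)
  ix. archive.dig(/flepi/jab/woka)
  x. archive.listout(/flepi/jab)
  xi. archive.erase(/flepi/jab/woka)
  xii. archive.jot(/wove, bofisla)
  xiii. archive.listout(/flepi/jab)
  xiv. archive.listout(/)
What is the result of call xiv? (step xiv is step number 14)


→ archive.dig(/gre_as)
← ok
→ archive.jot(/gre_as/gepluj, rafog)
← created
→ archive.erase(/gre_as/gepluj)
← ok
→ archive.erase(/gre_as)
← ok
→ archive.jot(/wove, prikobirn)
← created
→ archive.listout(/flepi)
← []
→ archive.dig(/flepi/jab)
← ok
→ archive.quote(/wove)
← prikobirn
→ archive.dig(/flepi/jab/woka)
← ok
→ archive.listout(/flepi/jab)
← [woka/]
→ archive.erase(/flepi/jab/woka)
← ok
→ archive.jot(/wove, bofisla)
← overwrote
→ archive.listout(/flepi/jab)
← []
→ archive.listout(/)
← [flepi/, wove]

Answer: [flepi/, wove]


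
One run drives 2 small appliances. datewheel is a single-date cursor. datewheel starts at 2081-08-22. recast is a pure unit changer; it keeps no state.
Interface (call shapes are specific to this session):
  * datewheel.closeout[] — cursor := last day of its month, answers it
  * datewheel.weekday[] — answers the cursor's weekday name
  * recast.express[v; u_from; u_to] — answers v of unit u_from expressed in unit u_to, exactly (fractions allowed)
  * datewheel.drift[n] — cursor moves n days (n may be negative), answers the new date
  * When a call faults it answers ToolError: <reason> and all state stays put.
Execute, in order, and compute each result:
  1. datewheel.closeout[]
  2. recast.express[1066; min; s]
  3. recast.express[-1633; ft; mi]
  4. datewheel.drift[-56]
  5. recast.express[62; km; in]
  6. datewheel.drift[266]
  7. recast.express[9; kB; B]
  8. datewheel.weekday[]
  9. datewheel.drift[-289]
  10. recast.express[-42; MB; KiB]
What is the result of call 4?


Answer: 2081-07-06

Derivation:
% datewheel.closeout() == 2081-08-31
% recast.express(v=1066, u_from=min, u_to=s) == 63960
% recast.express(v=-1633, u_from=ft, u_to=mi) == -1633/5280
% datewheel.drift(n=-56) == 2081-07-06
% recast.express(v=62, u_from=km, u_to=in) == 310000000/127
% datewheel.drift(n=266) == 2082-03-29
% recast.express(v=9, u_from=kB, u_to=B) == 9000
% datewheel.weekday() == Sunday
% datewheel.drift(n=-289) == 2081-06-13
% recast.express(v=-42, u_from=MB, u_to=KiB) == -328125/8


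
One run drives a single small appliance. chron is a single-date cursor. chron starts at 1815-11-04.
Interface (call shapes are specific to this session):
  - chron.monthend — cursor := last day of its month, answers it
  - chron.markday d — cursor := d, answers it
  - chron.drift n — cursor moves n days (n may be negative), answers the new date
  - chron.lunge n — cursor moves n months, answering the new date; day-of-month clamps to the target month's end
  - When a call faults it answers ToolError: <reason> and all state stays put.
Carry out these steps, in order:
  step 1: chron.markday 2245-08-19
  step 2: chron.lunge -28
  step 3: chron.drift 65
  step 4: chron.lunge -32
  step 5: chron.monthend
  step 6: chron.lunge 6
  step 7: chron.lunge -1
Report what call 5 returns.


Answer: 2240-10-31

Derivation:
==> chron.markday(d='2245-08-19')
<== 2245-08-19
==> chron.lunge(n='-28')
<== 2243-04-19
==> chron.drift(n='65')
<== 2243-06-23
==> chron.lunge(n='-32')
<== 2240-10-23
==> chron.monthend()
<== 2240-10-31
==> chron.lunge(n='6')
<== 2241-04-30
==> chron.lunge(n='-1')
<== 2241-03-30


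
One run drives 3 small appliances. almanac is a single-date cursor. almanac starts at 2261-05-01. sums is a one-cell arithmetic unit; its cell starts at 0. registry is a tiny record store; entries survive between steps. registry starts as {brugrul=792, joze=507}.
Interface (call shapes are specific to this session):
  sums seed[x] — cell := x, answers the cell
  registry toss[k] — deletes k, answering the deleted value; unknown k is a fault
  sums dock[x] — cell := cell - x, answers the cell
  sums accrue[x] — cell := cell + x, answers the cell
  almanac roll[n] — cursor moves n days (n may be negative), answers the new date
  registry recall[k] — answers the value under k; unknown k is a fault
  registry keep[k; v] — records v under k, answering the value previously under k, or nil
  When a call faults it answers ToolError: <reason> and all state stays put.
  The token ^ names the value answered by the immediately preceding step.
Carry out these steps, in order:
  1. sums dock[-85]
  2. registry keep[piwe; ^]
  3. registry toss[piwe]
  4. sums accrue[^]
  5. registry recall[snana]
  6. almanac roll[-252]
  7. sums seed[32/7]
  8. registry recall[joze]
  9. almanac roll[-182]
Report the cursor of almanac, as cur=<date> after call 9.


Answer: cur=2260-02-22

Derivation:
% sums dock x=-85
[out] 85
% registry keep k=piwe v=^
[out] nil
% registry toss k=piwe
[out] 85
% sums accrue x=^
[out] 170
% registry recall k=snana
[out] ToolError: no such key snana
% almanac roll n=-252
[out] 2260-08-22
% sums seed x=32/7
[out] 32/7
% registry recall k=joze
[out] 507
% almanac roll n=-182
[out] 2260-02-22


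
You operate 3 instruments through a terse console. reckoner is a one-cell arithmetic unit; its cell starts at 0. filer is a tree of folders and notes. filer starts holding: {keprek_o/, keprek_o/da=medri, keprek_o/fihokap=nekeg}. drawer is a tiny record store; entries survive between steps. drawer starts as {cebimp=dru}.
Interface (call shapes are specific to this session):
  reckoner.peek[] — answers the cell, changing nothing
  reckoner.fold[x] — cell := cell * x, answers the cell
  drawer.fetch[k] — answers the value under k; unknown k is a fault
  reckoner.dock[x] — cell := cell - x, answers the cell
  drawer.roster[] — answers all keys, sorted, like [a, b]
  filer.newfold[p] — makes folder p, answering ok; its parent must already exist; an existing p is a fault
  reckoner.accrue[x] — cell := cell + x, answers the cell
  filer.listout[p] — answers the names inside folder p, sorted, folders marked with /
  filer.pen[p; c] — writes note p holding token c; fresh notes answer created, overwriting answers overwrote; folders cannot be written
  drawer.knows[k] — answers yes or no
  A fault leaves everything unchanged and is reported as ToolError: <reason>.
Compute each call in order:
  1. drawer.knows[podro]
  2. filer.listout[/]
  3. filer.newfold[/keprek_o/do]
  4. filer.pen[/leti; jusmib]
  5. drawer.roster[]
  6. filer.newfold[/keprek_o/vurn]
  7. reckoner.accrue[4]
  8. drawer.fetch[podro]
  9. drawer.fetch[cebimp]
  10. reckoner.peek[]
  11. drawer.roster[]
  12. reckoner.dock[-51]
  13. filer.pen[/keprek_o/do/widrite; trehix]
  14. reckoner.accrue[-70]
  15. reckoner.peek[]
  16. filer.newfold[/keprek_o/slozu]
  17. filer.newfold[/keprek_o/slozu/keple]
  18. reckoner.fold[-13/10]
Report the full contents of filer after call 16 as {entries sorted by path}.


Answer: {keprek_o/, keprek_o/da=medri, keprek_o/do/, keprek_o/do/widrite=trehix, keprek_o/fihokap=nekeg, keprek_o/slozu/, keprek_o/vurn/, leti=jusmib}

Derivation:
Next I call drawer.knows with k: podro, which returns no.
Using filer.listout with p: /, yielding [keprek_o/].
I use filer.newfold with p: /keprek_o/do, giving ok.
Calling filer.pen with p: /leti, c: jusmib, yielding created.
I run drawer.roster(), and get [cebimp].
Invoking filer.newfold with p: /keprek_o/vurn, → ok.
Now I run reckoner.accrue with x: 4, and observe 4.
Next I call drawer.fetch with k: podro, which returns ToolError: no such key podro.
Invoking drawer.fetch with k: cebimp, giving dru.
Next I call reckoner.peek(), yielding 4.
I call drawer.roster, — result: [cebimp].
Using reckoner.dock with x: -51, and get 55.
Calling filer.pen with p: /keprek_o/do/widrite, c: trehix, giving created.
I try reckoner.accrue with x: -70, and observe -15.
I run reckoner.peek, which returns -15.
I try filer.newfold with p: /keprek_o/slozu, → ok.
I try filer.newfold with p: /keprek_o/slozu/keple, and observe ok.
Next I call reckoner.fold with x: -13/10, — result: 39/2.


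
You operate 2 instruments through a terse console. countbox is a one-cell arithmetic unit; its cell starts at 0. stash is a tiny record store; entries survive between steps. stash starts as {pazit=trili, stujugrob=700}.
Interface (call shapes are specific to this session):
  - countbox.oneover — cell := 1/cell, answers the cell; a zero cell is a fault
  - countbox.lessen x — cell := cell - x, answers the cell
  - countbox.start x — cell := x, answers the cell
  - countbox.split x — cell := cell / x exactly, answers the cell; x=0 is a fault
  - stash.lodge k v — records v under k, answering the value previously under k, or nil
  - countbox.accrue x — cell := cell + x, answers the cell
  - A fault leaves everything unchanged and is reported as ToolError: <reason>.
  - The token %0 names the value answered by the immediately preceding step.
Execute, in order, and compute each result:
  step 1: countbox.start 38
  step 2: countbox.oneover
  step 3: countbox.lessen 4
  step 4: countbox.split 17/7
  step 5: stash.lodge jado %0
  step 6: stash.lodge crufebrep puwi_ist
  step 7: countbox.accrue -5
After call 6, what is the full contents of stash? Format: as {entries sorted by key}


Answer: {crufebrep=puwi_ist, jado=-1057/646, pazit=trili, stujugrob=700}

Derivation:
·→ start(38)
·← 38
·→ oneover()
·← 1/38
·→ lessen(4)
·← -151/38
·→ split(17/7)
·← -1057/646
·→ lodge(jado, %0)
·← nil
·→ lodge(crufebrep, puwi_ist)
·← nil
·→ accrue(-5)
·← -4287/646


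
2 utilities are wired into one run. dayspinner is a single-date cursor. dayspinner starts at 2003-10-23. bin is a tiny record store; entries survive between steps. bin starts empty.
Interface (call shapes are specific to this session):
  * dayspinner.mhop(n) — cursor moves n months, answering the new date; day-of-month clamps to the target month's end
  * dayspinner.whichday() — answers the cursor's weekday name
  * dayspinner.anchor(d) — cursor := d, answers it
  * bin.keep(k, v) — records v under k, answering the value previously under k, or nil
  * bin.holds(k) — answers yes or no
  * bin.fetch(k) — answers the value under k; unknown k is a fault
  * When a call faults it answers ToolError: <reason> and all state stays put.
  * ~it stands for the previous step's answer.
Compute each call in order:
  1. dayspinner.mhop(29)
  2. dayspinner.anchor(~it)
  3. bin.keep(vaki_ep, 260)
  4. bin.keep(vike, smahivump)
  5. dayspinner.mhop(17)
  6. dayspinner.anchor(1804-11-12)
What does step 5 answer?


-- dayspinner.mhop(n='29') -> 2006-03-23
-- dayspinner.anchor(d='~it') -> 2006-03-23
-- bin.keep(k='vaki_ep', v='260') -> nil
-- bin.keep(k='vike', v='smahivump') -> nil
-- dayspinner.mhop(n='17') -> 2007-08-23
-- dayspinner.anchor(d='1804-11-12') -> 1804-11-12

Answer: 2007-08-23


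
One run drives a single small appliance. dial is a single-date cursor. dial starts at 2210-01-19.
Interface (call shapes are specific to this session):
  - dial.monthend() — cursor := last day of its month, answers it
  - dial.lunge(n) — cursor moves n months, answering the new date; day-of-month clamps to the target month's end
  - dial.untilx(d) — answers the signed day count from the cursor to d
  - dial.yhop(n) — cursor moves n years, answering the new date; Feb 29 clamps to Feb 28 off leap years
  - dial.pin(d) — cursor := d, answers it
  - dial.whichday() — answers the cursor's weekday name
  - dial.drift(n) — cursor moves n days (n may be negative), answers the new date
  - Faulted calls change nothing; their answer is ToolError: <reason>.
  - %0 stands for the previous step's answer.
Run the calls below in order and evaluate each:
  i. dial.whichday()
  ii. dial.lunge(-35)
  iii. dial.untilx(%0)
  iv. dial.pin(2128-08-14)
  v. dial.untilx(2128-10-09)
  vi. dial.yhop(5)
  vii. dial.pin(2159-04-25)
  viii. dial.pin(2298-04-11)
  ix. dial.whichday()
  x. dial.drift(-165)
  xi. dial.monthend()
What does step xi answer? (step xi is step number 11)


Answer: 2297-10-31

Derivation:
I use dial.whichday, and observe Friday.
I call dial.lunge(n=-35), → 2207-02-19.
Invoking dial.untilx(d=%0), — result: 0.
I call dial.pin(d=2128-08-14), — result: 2128-08-14.
Now I run dial.untilx(d=2128-10-09), and get 56.
Invoking dial.yhop(n=5): 2133-08-14.
Calling dial.pin(d=2159-04-25), giving 2159-04-25.
Now I run dial.pin(d=2298-04-11), and get 2298-04-11.
Now I run dial.whichday(), — result: Monday.
I invoke dial.drift(n=-165): 2297-10-28.
I use dial.monthend, → 2297-10-31.


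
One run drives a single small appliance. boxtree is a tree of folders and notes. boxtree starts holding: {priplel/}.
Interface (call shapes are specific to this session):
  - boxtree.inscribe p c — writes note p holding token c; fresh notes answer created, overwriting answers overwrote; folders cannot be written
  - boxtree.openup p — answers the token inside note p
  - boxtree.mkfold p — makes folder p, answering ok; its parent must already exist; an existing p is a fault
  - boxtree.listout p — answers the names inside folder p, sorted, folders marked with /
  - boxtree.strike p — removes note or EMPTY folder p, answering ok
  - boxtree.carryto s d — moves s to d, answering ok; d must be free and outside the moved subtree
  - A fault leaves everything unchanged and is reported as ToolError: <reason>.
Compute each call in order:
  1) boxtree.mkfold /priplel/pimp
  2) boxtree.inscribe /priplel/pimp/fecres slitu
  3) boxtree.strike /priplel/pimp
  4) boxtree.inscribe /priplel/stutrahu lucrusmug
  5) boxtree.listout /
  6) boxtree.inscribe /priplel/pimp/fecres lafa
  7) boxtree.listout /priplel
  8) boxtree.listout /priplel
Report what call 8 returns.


Answer: [pimp/, stutrahu]

Derivation:
Do: boxtree.mkfold[/priplel/pimp]
See: ok
Do: boxtree.inscribe[/priplel/pimp/fecres; slitu]
See: created
Do: boxtree.strike[/priplel/pimp]
See: ToolError: not empty
Do: boxtree.inscribe[/priplel/stutrahu; lucrusmug]
See: created
Do: boxtree.listout[/]
See: [priplel/]
Do: boxtree.inscribe[/priplel/pimp/fecres; lafa]
See: overwrote
Do: boxtree.listout[/priplel]
See: [pimp/, stutrahu]
Do: boxtree.listout[/priplel]
See: [pimp/, stutrahu]


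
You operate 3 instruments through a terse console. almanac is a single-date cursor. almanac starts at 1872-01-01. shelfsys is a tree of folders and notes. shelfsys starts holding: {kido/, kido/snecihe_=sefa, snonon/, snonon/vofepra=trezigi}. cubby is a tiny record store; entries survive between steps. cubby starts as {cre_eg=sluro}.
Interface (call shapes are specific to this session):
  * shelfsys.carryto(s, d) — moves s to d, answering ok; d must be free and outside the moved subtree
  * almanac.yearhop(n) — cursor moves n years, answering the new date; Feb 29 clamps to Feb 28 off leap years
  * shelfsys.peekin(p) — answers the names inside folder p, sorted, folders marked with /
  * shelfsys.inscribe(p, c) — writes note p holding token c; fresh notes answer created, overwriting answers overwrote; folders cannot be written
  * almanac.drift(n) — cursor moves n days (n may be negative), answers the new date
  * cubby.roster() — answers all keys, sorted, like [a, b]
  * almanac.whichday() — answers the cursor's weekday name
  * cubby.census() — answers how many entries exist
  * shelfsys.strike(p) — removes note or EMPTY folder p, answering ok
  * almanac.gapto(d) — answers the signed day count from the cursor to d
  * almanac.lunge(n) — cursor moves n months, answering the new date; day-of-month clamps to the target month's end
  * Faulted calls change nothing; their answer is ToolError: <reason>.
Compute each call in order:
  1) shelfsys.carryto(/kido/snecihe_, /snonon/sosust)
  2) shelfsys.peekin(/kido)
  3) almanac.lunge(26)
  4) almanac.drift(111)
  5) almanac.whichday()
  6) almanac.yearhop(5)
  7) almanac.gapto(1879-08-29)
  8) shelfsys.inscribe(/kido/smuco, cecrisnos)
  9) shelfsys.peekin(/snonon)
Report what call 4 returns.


Answer: 1874-06-20

Derivation:
>>> carryto s→/kido/snecihe_ d→/snonon/sosust
[out] ok
>>> peekin p→/kido
[out] []
>>> lunge n→26
[out] 1874-03-01
>>> drift n→111
[out] 1874-06-20
>>> whichday
[out] Saturday
>>> yearhop n→5
[out] 1879-06-20
>>> gapto d→1879-08-29
[out] 70
>>> inscribe p→/kido/smuco c→cecrisnos
[out] created
>>> peekin p→/snonon
[out] [sosust, vofepra]


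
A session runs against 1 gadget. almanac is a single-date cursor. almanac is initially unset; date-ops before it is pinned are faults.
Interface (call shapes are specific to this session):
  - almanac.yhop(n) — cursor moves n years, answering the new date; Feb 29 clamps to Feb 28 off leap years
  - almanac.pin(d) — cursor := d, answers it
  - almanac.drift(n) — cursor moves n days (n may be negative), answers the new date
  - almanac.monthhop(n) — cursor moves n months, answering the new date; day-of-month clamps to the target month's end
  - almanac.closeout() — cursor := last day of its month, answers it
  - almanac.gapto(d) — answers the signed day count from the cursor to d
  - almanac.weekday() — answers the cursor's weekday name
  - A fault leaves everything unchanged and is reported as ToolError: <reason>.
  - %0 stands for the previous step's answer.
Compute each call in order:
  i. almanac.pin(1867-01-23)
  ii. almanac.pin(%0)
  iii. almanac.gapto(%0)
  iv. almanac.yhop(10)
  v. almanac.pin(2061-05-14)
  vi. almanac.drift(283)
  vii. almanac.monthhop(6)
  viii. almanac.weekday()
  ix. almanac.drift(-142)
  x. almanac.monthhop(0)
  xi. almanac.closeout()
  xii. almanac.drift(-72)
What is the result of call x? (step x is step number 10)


→ almanac.pin(1867-01-23)
← 1867-01-23
→ almanac.pin(%0)
← 1867-01-23
→ almanac.gapto(%0)
← 0
→ almanac.yhop(10)
← 1877-01-23
→ almanac.pin(2061-05-14)
← 2061-05-14
→ almanac.drift(283)
← 2062-02-21
→ almanac.monthhop(6)
← 2062-08-21
→ almanac.weekday()
← Monday
→ almanac.drift(-142)
← 2062-04-01
→ almanac.monthhop(0)
← 2062-04-01
→ almanac.closeout()
← 2062-04-30
→ almanac.drift(-72)
← 2062-02-17

Answer: 2062-04-01


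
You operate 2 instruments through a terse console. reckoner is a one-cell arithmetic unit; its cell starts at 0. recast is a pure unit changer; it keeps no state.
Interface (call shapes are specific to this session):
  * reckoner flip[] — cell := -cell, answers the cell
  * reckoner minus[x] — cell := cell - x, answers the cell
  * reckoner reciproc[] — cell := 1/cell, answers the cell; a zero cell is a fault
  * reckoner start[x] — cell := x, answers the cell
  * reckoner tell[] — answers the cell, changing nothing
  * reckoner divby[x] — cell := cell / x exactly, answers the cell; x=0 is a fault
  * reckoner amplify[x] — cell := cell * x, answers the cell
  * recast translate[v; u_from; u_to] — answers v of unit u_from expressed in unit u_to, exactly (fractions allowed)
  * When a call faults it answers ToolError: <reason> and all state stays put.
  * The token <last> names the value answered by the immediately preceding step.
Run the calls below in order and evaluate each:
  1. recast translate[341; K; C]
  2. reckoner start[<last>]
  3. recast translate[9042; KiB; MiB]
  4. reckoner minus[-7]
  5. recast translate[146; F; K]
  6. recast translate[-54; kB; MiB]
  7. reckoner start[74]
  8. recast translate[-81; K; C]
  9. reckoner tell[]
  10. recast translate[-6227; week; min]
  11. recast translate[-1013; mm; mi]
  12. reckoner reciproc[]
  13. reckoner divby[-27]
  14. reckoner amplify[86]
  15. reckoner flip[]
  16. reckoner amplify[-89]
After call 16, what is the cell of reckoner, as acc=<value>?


Answer: acc=-3827/999

Derivation:
I call recast translate with v='341', u_from='K', u_to='C', and get 1357/20.
I call reckoner start with x='<last>', which returns 1357/20.
Invoking recast translate with v='9042', u_from='KiB', u_to='MiB', — result: 4521/512.
Then reckoner minus with x='-7', which returns 1497/20.
Using recast translate with v='146', u_from='F', u_to='K': 20189/60.
Next I call recast translate with v='-54', u_from='kB', u_to='MiB', yielding -3375/65536.
I call reckoner start with x='74', yielding 74.
I try recast translate with v='-81', u_from='K', u_to='C', and get -7083/20.
Calling reckoner tell, and get 74.
Now I run recast translate with v='-6227', u_from='week', u_to='min', → -62768160.
Invoking recast translate with v='-1013', u_from='mm', u_to='mi', → -1013/1609344.
I use reckoner reciproc(), — result: 1/74.
I run reckoner divby with x='-27': -1/1998.
Then reckoner amplify with x='86', and see -43/999.
I use reckoner flip, and get 43/999.
Now I run reckoner amplify with x='-89', which returns -3827/999.


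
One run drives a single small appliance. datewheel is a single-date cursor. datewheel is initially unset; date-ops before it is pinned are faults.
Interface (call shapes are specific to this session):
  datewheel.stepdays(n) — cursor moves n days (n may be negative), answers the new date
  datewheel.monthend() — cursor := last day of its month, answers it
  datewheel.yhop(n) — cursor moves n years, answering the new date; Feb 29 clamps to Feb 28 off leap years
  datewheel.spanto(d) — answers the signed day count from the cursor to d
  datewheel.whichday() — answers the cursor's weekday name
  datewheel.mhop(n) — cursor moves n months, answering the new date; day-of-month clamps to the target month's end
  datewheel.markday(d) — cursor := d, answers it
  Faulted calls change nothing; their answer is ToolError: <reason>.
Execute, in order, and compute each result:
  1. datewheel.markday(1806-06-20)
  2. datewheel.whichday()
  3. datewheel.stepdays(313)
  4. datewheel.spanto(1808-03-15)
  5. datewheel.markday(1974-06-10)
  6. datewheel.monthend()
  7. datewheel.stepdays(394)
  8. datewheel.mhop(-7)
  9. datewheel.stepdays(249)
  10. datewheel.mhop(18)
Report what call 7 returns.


Answer: 1975-07-29

Derivation:
==> markday(d: 1806-06-20)
<== 1806-06-20
==> whichday()
<== Friday
==> stepdays(n: 313)
<== 1807-04-29
==> spanto(d: 1808-03-15)
<== 321
==> markday(d: 1974-06-10)
<== 1974-06-10
==> monthend()
<== 1974-06-30
==> stepdays(n: 394)
<== 1975-07-29
==> mhop(n: -7)
<== 1974-12-29
==> stepdays(n: 249)
<== 1975-09-04
==> mhop(n: 18)
<== 1977-03-04


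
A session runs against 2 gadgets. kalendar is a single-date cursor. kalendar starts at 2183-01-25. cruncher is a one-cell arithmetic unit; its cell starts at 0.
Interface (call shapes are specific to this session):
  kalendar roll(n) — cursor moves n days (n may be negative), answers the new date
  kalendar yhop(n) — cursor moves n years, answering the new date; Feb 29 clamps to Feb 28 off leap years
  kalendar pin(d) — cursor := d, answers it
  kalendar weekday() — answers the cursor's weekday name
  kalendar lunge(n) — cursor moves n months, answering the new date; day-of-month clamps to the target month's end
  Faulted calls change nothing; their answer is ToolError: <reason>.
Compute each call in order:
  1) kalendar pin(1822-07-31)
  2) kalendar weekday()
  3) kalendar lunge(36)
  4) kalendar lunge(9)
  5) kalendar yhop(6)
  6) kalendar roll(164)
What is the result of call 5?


I invoke kalendar pin using d=1822-07-31, — result: 1822-07-31.
I call kalendar weekday: Wednesday.
I invoke kalendar lunge using n=36, and see 1825-07-31.
Then kalendar lunge using n=9, — result: 1826-04-30.
I invoke kalendar yhop using n=6, yielding 1832-04-30.
Using kalendar roll using n=164, and see 1832-10-11.

Answer: 1832-04-30


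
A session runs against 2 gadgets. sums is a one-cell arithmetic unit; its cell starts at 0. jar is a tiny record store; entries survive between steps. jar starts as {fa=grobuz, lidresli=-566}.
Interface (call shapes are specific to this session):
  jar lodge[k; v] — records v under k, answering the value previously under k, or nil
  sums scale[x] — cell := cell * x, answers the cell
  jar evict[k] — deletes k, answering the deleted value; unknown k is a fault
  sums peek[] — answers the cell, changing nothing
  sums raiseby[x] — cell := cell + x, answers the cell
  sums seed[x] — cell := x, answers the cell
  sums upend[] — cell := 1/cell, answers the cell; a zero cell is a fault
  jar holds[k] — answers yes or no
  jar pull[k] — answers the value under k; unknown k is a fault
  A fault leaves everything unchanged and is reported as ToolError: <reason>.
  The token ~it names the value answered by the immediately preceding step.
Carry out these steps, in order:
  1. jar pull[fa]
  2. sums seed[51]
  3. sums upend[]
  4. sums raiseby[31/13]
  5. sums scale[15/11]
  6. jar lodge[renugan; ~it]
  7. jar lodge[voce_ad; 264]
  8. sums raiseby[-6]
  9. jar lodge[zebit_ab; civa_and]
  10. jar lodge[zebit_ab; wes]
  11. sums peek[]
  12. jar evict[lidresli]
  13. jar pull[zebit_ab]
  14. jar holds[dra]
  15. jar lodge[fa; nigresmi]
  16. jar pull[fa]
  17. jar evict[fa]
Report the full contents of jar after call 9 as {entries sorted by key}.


Answer: {fa=grobuz, lidresli=-566, renugan=7970/2431, voce_ad=264, zebit_ab=civa_and}

Derivation:
I invoke jar pull with k=fa, — result: grobuz.
I use sums seed with x=51: 51.
I use sums upend(), and get 1/51.
Now I run sums raiseby with x=31/13: 1594/663.
I try sums scale with x=15/11, — result: 7970/2431.
Calling jar lodge with k=renugan, v=~it, which returns nil.
Next I call jar lodge with k=voce_ad, v=264, which returns nil.
Using sums raiseby with x=-6: -6616/2431.
Next I call jar lodge with k=zebit_ab, v=civa_and, which returns nil.
Calling jar lodge with k=zebit_ab, v=wes, which returns civa_and.
Then sums peek(), — result: -6616/2431.
I run jar evict with k=lidresli, and get -566.
Then jar pull with k=zebit_ab, and see wes.
I use jar holds with k=dra, — result: no.
Calling jar lodge with k=fa, v=nigresmi, giving grobuz.
I call jar pull with k=fa, yielding nigresmi.
I invoke jar evict with k=fa, and see nigresmi.


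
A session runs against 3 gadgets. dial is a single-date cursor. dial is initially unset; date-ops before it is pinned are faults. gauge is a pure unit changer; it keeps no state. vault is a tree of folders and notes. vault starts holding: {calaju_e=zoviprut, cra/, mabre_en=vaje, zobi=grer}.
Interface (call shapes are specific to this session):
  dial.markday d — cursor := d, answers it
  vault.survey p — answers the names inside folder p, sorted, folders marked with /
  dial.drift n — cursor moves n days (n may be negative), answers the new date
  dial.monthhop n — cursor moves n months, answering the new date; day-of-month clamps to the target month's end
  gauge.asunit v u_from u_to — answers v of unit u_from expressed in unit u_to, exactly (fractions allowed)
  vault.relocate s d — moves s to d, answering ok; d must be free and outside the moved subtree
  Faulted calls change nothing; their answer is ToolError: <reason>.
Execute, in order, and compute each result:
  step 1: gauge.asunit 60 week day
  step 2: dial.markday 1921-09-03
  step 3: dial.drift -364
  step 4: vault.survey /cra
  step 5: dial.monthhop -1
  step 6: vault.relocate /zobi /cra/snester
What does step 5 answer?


# 1. gauge.asunit(v='60', u_from='week', u_to='day') -> 420
# 2. dial.markday(d='1921-09-03') -> 1921-09-03
# 3. dial.drift(n='-364') -> 1920-09-04
# 4. vault.survey(p='/cra') -> []
# 5. dial.monthhop(n='-1') -> 1920-08-04
# 6. vault.relocate(s='/zobi', d='/cra/snester') -> ok

Answer: 1920-08-04


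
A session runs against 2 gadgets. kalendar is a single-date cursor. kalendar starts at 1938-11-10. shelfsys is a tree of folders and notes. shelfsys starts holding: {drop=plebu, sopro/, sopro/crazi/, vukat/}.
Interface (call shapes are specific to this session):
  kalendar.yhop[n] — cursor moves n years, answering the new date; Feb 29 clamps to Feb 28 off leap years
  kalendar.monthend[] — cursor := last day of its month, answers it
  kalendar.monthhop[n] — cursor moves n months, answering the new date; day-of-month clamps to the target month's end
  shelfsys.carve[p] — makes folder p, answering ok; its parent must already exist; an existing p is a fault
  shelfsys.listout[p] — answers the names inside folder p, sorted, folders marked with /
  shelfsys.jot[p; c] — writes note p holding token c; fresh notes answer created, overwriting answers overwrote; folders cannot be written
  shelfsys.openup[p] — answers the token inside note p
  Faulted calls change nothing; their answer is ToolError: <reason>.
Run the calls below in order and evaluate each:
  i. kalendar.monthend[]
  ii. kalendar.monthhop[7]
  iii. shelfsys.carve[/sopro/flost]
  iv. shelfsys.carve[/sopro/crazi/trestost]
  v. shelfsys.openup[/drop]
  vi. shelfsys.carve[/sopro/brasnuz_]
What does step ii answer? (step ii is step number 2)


Answer: 1939-06-30

Derivation:
CALL kalendar.monthend[]
RET  1938-11-30
CALL kalendar.monthhop[7]
RET  1939-06-30
CALL shelfsys.carve[/sopro/flost]
RET  ok
CALL shelfsys.carve[/sopro/crazi/trestost]
RET  ok
CALL shelfsys.openup[/drop]
RET  plebu
CALL shelfsys.carve[/sopro/brasnuz_]
RET  ok


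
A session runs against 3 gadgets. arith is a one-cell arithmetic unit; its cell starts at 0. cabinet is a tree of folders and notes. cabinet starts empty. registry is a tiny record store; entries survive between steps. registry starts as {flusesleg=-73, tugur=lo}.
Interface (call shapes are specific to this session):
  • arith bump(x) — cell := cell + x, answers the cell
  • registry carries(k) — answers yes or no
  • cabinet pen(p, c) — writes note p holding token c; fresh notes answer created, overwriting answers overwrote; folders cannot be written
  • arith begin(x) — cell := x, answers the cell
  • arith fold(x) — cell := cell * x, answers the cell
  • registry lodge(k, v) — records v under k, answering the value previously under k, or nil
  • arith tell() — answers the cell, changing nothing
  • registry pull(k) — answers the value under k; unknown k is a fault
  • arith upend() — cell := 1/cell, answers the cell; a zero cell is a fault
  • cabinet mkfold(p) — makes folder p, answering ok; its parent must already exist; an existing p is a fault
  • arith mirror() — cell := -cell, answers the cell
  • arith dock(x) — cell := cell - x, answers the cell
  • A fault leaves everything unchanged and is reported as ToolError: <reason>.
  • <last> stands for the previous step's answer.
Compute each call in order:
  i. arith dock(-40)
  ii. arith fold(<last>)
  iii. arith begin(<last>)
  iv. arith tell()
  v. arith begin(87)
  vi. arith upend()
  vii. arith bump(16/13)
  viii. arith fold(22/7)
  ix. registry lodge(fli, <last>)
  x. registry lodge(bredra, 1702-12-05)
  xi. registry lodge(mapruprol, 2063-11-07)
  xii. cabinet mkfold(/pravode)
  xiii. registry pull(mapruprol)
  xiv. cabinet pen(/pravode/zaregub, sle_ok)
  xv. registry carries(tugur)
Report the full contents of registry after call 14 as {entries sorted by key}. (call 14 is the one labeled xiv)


Answer: {bredra=1702-12-05, fli=30910/7917, flusesleg=-73, mapruprol=2063-11-07, tugur=lo}

Derivation:
Do: arith dock[x='-40']
See: 40
Do: arith fold[x='<last>']
See: 1600
Do: arith begin[x='<last>']
See: 1600
Do: arith tell[]
See: 1600
Do: arith begin[x='87']
See: 87
Do: arith upend[]
See: 1/87
Do: arith bump[x='16/13']
See: 1405/1131
Do: arith fold[x='22/7']
See: 30910/7917
Do: registry lodge[k='fli'; v='<last>']
See: nil
Do: registry lodge[k='bredra'; v='1702-12-05']
See: nil
Do: registry lodge[k='mapruprol'; v='2063-11-07']
See: nil
Do: cabinet mkfold[p='/pravode']
See: ok
Do: registry pull[k='mapruprol']
See: 2063-11-07
Do: cabinet pen[p='/pravode/zaregub'; c='sle_ok']
See: created
Do: registry carries[k='tugur']
See: yes


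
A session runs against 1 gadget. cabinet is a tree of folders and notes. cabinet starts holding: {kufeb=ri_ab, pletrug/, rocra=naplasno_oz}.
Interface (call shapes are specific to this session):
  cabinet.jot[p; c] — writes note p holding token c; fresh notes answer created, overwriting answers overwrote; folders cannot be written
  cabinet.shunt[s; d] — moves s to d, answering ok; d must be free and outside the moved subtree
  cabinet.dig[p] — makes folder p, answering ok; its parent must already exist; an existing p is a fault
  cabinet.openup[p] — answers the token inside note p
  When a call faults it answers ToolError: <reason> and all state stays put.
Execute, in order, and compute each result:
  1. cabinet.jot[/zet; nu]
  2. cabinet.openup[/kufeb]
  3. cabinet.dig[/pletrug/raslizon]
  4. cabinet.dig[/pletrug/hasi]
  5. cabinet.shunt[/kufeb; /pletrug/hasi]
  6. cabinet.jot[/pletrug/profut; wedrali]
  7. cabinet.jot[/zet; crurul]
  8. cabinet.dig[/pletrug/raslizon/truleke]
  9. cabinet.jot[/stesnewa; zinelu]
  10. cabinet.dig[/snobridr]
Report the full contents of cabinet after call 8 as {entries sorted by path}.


Answer: {kufeb=ri_ab, pletrug/, pletrug/hasi/, pletrug/profut=wedrali, pletrug/raslizon/, pletrug/raslizon/truleke/, rocra=naplasno_oz, zet=crurul}

Derivation:
==> cabinet.jot(/zet, nu)
<== created
==> cabinet.openup(/kufeb)
<== ri_ab
==> cabinet.dig(/pletrug/raslizon)
<== ok
==> cabinet.dig(/pletrug/hasi)
<== ok
==> cabinet.shunt(/kufeb, /pletrug/hasi)
<== ToolError: exists
==> cabinet.jot(/pletrug/profut, wedrali)
<== created
==> cabinet.jot(/zet, crurul)
<== overwrote
==> cabinet.dig(/pletrug/raslizon/truleke)
<== ok
==> cabinet.jot(/stesnewa, zinelu)
<== created
==> cabinet.dig(/snobridr)
<== ok


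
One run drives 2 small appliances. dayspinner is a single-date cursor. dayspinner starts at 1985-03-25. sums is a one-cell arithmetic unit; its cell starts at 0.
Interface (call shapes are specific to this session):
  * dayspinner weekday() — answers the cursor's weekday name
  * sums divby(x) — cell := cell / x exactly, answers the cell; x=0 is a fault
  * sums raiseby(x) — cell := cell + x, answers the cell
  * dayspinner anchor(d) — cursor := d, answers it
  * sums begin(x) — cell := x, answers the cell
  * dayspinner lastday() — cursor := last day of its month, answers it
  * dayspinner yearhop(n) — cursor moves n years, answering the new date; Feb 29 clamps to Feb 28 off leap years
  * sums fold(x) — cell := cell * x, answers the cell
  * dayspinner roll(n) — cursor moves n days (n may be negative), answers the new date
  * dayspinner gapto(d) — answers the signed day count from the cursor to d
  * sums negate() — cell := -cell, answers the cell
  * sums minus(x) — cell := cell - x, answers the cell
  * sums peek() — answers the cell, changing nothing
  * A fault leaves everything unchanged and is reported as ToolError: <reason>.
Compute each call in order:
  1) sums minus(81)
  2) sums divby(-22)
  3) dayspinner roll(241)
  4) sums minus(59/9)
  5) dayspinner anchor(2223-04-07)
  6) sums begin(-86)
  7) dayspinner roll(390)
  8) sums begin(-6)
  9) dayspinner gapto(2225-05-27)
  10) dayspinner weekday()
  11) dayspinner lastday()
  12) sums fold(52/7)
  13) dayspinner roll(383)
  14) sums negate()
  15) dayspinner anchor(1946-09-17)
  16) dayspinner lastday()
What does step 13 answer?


% sums minus 81
  -81
% sums divby -22
  81/22
% dayspinner roll 241
  1985-11-21
% sums minus 59/9
  -569/198
% dayspinner anchor 2223-04-07
  2223-04-07
% sums begin -86
  -86
% dayspinner roll 390
  2224-05-01
% sums begin -6
  -6
% dayspinner gapto 2225-05-27
  391
% dayspinner weekday
  Saturday
% dayspinner lastday
  2224-05-31
% sums fold 52/7
  -312/7
% dayspinner roll 383
  2225-06-18
% sums negate
  312/7
% dayspinner anchor 1946-09-17
  1946-09-17
% dayspinner lastday
  1946-09-30

Answer: 2225-06-18


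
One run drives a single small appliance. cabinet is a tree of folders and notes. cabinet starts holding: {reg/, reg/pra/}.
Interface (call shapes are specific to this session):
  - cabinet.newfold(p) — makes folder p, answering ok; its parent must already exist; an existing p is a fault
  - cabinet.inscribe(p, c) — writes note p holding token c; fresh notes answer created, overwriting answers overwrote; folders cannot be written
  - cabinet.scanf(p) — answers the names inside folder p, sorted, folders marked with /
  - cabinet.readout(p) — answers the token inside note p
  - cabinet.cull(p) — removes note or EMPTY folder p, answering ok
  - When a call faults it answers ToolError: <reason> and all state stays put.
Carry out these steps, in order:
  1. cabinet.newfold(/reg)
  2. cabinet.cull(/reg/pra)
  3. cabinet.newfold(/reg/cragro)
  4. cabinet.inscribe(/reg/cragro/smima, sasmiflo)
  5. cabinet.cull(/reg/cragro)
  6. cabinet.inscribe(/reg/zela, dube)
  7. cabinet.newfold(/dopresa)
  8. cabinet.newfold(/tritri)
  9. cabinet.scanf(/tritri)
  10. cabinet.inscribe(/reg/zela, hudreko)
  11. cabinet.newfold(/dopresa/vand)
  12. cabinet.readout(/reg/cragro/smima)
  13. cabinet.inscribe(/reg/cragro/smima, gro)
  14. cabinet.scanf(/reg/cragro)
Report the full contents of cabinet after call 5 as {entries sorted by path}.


CALL newfold[/reg]
RET  ToolError: exists
CALL cull[/reg/pra]
RET  ok
CALL newfold[/reg/cragro]
RET  ok
CALL inscribe[/reg/cragro/smima; sasmiflo]
RET  created
CALL cull[/reg/cragro]
RET  ToolError: not empty
CALL inscribe[/reg/zela; dube]
RET  created
CALL newfold[/dopresa]
RET  ok
CALL newfold[/tritri]
RET  ok
CALL scanf[/tritri]
RET  []
CALL inscribe[/reg/zela; hudreko]
RET  overwrote
CALL newfold[/dopresa/vand]
RET  ok
CALL readout[/reg/cragro/smima]
RET  sasmiflo
CALL inscribe[/reg/cragro/smima; gro]
RET  overwrote
CALL scanf[/reg/cragro]
RET  [smima]

Answer: {reg/, reg/cragro/, reg/cragro/smima=sasmiflo}


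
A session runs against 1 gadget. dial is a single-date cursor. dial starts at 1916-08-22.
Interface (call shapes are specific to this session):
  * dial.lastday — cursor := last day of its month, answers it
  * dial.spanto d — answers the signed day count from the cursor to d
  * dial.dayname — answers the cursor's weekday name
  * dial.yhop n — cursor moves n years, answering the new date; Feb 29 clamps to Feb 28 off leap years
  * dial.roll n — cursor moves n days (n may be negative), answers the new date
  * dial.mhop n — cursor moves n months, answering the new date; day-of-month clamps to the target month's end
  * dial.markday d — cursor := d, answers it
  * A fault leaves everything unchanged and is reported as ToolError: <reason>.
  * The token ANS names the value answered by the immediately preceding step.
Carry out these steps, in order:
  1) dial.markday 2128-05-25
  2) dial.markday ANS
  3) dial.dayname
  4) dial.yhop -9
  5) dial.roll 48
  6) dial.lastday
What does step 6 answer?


// markday(d=2128-05-25) => 2128-05-25
// markday(d=ANS) => 2128-05-25
// dayname() => Tuesday
// yhop(n=-9) => 2119-05-25
// roll(n=48) => 2119-07-12
// lastday() => 2119-07-31

Answer: 2119-07-31


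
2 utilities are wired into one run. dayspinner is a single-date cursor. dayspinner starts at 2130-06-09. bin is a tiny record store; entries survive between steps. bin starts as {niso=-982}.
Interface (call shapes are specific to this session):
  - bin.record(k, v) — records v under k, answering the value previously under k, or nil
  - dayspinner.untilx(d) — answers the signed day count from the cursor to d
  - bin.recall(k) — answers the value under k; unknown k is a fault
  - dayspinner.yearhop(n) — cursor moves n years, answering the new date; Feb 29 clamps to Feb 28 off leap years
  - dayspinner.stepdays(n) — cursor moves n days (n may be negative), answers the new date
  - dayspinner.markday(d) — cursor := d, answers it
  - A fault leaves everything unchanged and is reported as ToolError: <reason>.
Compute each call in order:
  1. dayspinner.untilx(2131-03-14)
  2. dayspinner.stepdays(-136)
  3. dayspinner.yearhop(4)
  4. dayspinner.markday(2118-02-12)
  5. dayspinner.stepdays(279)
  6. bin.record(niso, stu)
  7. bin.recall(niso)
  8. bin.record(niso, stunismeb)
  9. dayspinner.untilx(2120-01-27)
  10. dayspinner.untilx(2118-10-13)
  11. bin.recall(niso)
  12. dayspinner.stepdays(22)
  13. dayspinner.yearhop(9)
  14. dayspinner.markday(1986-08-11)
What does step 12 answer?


Answer: 2118-12-10

Derivation:
~$ dayspinner.untilx 2131-03-14
[out] 278
~$ dayspinner.stepdays -136
[out] 2130-01-24
~$ dayspinner.yearhop 4
[out] 2134-01-24
~$ dayspinner.markday 2118-02-12
[out] 2118-02-12
~$ dayspinner.stepdays 279
[out] 2118-11-18
~$ bin.record niso stu
[out] -982
~$ bin.recall niso
[out] stu
~$ bin.record niso stunismeb
[out] stu
~$ dayspinner.untilx 2120-01-27
[out] 435
~$ dayspinner.untilx 2118-10-13
[out] -36
~$ bin.recall niso
[out] stunismeb
~$ dayspinner.stepdays 22
[out] 2118-12-10
~$ dayspinner.yearhop 9
[out] 2127-12-10
~$ dayspinner.markday 1986-08-11
[out] 1986-08-11
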